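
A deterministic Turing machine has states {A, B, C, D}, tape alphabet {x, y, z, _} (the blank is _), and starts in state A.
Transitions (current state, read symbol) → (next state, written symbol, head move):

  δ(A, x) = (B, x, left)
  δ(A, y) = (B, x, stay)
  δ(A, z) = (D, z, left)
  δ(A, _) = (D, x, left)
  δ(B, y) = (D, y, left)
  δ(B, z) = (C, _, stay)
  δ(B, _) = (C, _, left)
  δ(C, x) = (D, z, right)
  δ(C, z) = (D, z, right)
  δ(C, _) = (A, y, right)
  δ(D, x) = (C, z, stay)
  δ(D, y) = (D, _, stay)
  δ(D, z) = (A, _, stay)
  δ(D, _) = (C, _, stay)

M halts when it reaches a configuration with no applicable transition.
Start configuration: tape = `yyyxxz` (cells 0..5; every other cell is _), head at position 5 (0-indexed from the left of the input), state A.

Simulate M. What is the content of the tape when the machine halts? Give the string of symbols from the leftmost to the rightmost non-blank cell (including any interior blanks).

yyxxxxyx

state=A head=5 tape=yyyxx[z]__   (A,z)→(D,z,left)
state=D head=4 tape=yyyx[x]z__   (D,x)→(C,z,stay)
state=C head=4 tape=yyyx[z]z__   (C,z)→(D,z,right)
state=D head=5 tape=yyyxz[z]__   (D,z)→(A,_,stay)
state=A head=5 tape=yyyxz[_]__   (A,_)→(D,x,left)
state=D head=4 tape=yyyx[z]x__   (D,z)→(A,_,stay)
state=A head=4 tape=yyyx[_]x__   (A,_)→(D,x,left)
state=D head=3 tape=yyy[x]xx__   (D,x)→(C,z,stay)
state=C head=3 tape=yyy[z]xx__   (C,z)→(D,z,right)
state=D head=4 tape=yyyz[x]x__   (D,x)→(C,z,stay)
state=C head=4 tape=yyyz[z]x__   (C,z)→(D,z,right)
state=D head=5 tape=yyyzz[x]__   (D,x)→(C,z,stay)
state=C head=5 tape=yyyzz[z]__   (C,z)→(D,z,right)
state=D head=6 tape=yyyzzz[_]_   (D,_)→(C,_,stay)
state=C head=6 tape=yyyzzz[_]_   (C,_)→(A,y,right)
state=A head=7 tape=yyyzzzy[_]   (A,_)→(D,x,left)
state=D head=6 tape=yyyzzz[y]x   (D,y)→(D,_,stay)
state=D head=6 tape=yyyzzz[_]x   (D,_)→(C,_,stay)
state=C head=6 tape=yyyzzz[_]x   (C,_)→(A,y,right)
state=A head=7 tape=yyyzzzy[x]   (A,x)→(B,x,left)
state=B head=6 tape=yyyzzz[y]x   (B,y)→(D,y,left)
state=D head=5 tape=yyyzz[z]yx   (D,z)→(A,_,stay)
state=A head=5 tape=yyyzz[_]yx   (A,_)→(D,x,left)
state=D head=4 tape=yyyz[z]xyx   (D,z)→(A,_,stay)
state=A head=4 tape=yyyz[_]xyx   (A,_)→(D,x,left)
state=D head=3 tape=yyy[z]xxyx   (D,z)→(A,_,stay)
state=A head=3 tape=yyy[_]xxyx   (A,_)→(D,x,left)
state=D head=2 tape=yy[y]xxxyx   (D,y)→(D,_,stay)
state=D head=2 tape=yy[_]xxxyx   (D,_)→(C,_,stay)
state=C head=2 tape=yy[_]xxxyx   (C,_)→(A,y,right)
state=A head=3 tape=yyy[x]xxyx   (A,x)→(B,x,left)
state=B head=2 tape=yy[y]xxxyx   (B,y)→(D,y,left)
state=D head=1 tape=y[y]yxxxyx   (D,y)→(D,_,stay)
state=D head=1 tape=y[_]yxxxyx   (D,_)→(C,_,stay)
state=C head=1 tape=y[_]yxxxyx   (C,_)→(A,y,right)
state=A head=2 tape=yy[y]xxxyx   (A,y)→(B,x,stay)
state=B head=2 tape=yy[x]xxxyx
The non-blank tape span at halt is yyxxxxyx.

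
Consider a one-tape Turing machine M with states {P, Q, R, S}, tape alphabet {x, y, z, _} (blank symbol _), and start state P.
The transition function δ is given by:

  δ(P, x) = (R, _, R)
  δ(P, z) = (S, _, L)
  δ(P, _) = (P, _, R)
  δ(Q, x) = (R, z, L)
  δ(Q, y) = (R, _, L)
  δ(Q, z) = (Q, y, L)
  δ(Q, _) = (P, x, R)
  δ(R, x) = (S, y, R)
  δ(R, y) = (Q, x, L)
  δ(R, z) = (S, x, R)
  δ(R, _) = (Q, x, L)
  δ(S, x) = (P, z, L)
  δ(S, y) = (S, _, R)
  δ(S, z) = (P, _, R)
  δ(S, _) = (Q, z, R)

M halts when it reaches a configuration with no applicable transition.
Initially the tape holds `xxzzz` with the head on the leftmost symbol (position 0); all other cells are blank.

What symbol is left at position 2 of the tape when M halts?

P | [x]xzzz   read x → write _, move R, go to R
R | _[x]zzz   read x → write y, move R, go to S
S | _y[z]zz   read z → write _, move R, go to P
P | _y_[z]z   read z → write _, move L, go to S
S | _y[_]_z   read _ → write z, move R, go to Q
Q | _yz[_]z   read _ → write x, move R, go to P
P | _yzx[z]   read z → write _, move L, go to S
S | _yz[x]_   read x → write z, move L, go to P
P | _y[z]z_   read z → write _, move L, go to S
S | _[y]_z_   read y → write _, move R, go to S
S | __[_]z_   read _ → write z, move R, go to Q
Q | __z[z]_   read z → write y, move L, go to Q
Q | __[z]y_   read z → write y, move L, go to Q
Q | _[_]yy_   read _ → write x, move R, go to P
P | _x[y]y_
Cell 2 holds y when M halts.

y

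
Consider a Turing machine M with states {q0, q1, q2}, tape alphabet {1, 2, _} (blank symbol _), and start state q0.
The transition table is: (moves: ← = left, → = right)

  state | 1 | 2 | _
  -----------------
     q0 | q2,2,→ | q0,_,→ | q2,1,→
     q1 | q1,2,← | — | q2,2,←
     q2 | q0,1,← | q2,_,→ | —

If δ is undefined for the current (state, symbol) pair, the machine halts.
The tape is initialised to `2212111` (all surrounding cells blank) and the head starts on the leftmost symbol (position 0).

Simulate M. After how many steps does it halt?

17

state=q0 head=0 tape=[2]212111_   (q0,2)→(q0,_,→)
state=q0 head=1 tape=_[2]12111_   (q0,2)→(q0,_,→)
state=q0 head=2 tape=__[1]2111_   (q0,1)→(q2,2,→)
state=q2 head=3 tape=__2[2]111_   (q2,2)→(q2,_,→)
state=q2 head=4 tape=__2_[1]11_   (q2,1)→(q0,1,←)
state=q0 head=3 tape=__2[_]111_   (q0,_)→(q2,1,→)
state=q2 head=4 tape=__21[1]11_   (q2,1)→(q0,1,←)
state=q0 head=3 tape=__2[1]111_   (q0,1)→(q2,2,→)
state=q2 head=4 tape=__22[1]11_   (q2,1)→(q0,1,←)
state=q0 head=3 tape=__2[2]111_   (q0,2)→(q0,_,→)
state=q0 head=4 tape=__2_[1]11_   (q0,1)→(q2,2,→)
state=q2 head=5 tape=__2_2[1]1_   (q2,1)→(q0,1,←)
state=q0 head=4 tape=__2_[2]11_   (q0,2)→(q0,_,→)
state=q0 head=5 tape=__2__[1]1_   (q0,1)→(q2,2,→)
state=q2 head=6 tape=__2__2[1]_   (q2,1)→(q0,1,←)
state=q0 head=5 tape=__2__[2]1_   (q0,2)→(q0,_,→)
state=q0 head=6 tape=__2___[1]_   (q0,1)→(q2,2,→)
state=q2 head=7 tape=__2___2[_]
M halts after 17 transitions.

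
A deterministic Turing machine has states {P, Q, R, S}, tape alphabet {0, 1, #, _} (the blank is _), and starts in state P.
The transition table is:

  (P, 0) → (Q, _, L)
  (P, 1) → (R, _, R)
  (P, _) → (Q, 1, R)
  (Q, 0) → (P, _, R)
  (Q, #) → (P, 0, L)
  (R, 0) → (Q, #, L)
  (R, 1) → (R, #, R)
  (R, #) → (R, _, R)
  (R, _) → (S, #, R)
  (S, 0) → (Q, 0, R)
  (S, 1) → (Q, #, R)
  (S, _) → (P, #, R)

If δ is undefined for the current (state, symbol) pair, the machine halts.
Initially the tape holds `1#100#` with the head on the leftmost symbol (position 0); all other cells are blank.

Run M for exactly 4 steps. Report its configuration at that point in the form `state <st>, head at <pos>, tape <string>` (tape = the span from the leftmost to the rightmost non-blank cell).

state Q, head at 2, tape ##0#

state=P head=0 tape=[1]#100#   (P,1)→(R,_,R)
state=R head=1 tape=_[#]100#   (R,#)→(R,_,R)
state=R head=2 tape=__[1]00#   (R,1)→(R,#,R)
state=R head=3 tape=__#[0]0#   (R,0)→(Q,#,L)
state=Q head=2 tape=__[#]#0#
After 4 steps: state Q, head at 2, tape ##0#.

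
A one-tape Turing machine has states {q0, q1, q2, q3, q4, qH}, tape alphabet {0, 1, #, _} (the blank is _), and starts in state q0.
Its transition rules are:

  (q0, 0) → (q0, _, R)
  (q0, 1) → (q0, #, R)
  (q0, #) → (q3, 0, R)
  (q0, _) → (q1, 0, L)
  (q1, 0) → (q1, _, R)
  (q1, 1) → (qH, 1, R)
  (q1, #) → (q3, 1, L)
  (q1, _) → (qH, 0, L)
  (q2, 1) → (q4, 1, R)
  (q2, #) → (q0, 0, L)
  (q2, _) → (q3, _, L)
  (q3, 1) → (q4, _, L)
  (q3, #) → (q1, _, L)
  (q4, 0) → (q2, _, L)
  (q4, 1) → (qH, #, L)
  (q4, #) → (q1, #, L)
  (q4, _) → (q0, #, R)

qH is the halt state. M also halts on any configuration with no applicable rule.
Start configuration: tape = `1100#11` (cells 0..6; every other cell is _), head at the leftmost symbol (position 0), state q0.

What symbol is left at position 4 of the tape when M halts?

state=q0 head=0 tape=[1]100#11   (q0,1)→(q0,#,R)
state=q0 head=1 tape=#[1]00#11   (q0,1)→(q0,#,R)
state=q0 head=2 tape=##[0]0#11   (q0,0)→(q0,_,R)
state=q0 head=3 tape=##_[0]#11   (q0,0)→(q0,_,R)
state=q0 head=4 tape=##__[#]11   (q0,#)→(q3,0,R)
state=q3 head=5 tape=##__0[1]1   (q3,1)→(q4,_,L)
state=q4 head=4 tape=##__[0]_1   (q4,0)→(q2,_,L)
state=q2 head=3 tape=##_[_]__1   (q2,_)→(q3,_,L)
state=q3 head=2 tape=##[_]___1
Cell 4 holds _ when M halts.

_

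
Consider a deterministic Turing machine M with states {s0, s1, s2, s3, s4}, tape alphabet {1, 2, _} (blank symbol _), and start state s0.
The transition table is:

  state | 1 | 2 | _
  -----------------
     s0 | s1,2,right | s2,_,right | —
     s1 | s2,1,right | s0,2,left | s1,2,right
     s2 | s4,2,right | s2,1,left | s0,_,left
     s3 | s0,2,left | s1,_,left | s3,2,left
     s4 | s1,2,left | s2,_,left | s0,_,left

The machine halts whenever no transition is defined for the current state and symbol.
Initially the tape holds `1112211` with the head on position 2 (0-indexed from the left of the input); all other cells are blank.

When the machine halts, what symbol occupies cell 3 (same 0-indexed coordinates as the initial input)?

1

s0 | 11[1]2211   read 1 → write 2, move right, go to s1
s1 | 112[2]211   read 2 → write 2, move left, go to s0
s0 | 11[2]2211   read 2 → write _, move right, go to s2
s2 | 11_[2]211   read 2 → write 1, move left, go to s2
s2 | 11[_]1211   read _ → write _, move left, go to s0
s0 | 1[1]_1211   read 1 → write 2, move right, go to s1
s1 | 12[_]1211   read _ → write 2, move right, go to s1
s1 | 122[1]211   read 1 → write 1, move right, go to s2
s2 | 1221[2]11   read 2 → write 1, move left, go to s2
s2 | 122[1]111   read 1 → write 2, move right, go to s4
s4 | 1222[1]11   read 1 → write 2, move left, go to s1
s1 | 122[2]211   read 2 → write 2, move left, go to s0
s0 | 12[2]2211   read 2 → write _, move right, go to s2
s2 | 12_[2]211   read 2 → write 1, move left, go to s2
s2 | 12[_]1211   read _ → write _, move left, go to s0
s0 | 1[2]_1211   read 2 → write _, move right, go to s2
s2 | 1_[_]1211   read _ → write _, move left, go to s0
s0 | 1[_]_1211
Cell 3 holds 1 when M halts.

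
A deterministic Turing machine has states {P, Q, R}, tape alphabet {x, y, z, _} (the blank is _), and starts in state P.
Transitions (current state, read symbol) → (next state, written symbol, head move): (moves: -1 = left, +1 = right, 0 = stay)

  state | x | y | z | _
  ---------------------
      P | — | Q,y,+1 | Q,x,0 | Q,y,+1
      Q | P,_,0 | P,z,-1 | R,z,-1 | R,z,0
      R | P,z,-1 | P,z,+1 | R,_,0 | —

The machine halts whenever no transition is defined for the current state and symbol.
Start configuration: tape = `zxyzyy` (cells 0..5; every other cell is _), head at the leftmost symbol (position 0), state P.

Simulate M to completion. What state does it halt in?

P | [z]xyzyy_   read z → write x, move 0, go to Q
Q | [x]xyzyy_   read x → write _, move 0, go to P
P | [_]xyzyy_   read _ → write y, move +1, go to Q
Q | y[x]yzyy_   read x → write _, move 0, go to P
P | y[_]yzyy_   read _ → write y, move +1, go to Q
Q | yy[y]zyy_   read y → write z, move -1, go to P
P | y[y]zzyy_   read y → write y, move +1, go to Q
Q | yy[z]zyy_   read z → write z, move -1, go to R
R | y[y]zzyy_   read y → write z, move +1, go to P
P | yz[z]zyy_   read z → write x, move 0, go to Q
Q | yz[x]zyy_   read x → write _, move 0, go to P
P | yz[_]zyy_   read _ → write y, move +1, go to Q
Q | yzy[z]yy_   read z → write z, move -1, go to R
R | yz[y]zyy_   read y → write z, move +1, go to P
P | yzz[z]yy_   read z → write x, move 0, go to Q
Q | yzz[x]yy_   read x → write _, move 0, go to P
P | yzz[_]yy_   read _ → write y, move +1, go to Q
Q | yzzy[y]y_   read y → write z, move -1, go to P
P | yzz[y]zy_   read y → write y, move +1, go to Q
Q | yzzy[z]y_   read z → write z, move -1, go to R
R | yzz[y]zy_   read y → write z, move +1, go to P
P | yzzz[z]y_   read z → write x, move 0, go to Q
Q | yzzz[x]y_   read x → write _, move 0, go to P
P | yzzz[_]y_   read _ → write y, move +1, go to Q
Q | yzzzy[y]_   read y → write z, move -1, go to P
P | yzzz[y]z_   read y → write y, move +1, go to Q
Q | yzzzy[z]_   read z → write z, move -1, go to R
R | yzzz[y]z_   read y → write z, move +1, go to P
P | yzzzz[z]_   read z → write x, move 0, go to Q
Q | yzzzz[x]_   read x → write _, move 0, go to P
P | yzzzz[_]_   read _ → write y, move +1, go to Q
Q | yzzzzy[_]   read _ → write z, move 0, go to R
R | yzzzzy[z]   read z → write _, move 0, go to R
R | yzzzzy[_]
No transition is defined for (R, _); M halts in state R.

R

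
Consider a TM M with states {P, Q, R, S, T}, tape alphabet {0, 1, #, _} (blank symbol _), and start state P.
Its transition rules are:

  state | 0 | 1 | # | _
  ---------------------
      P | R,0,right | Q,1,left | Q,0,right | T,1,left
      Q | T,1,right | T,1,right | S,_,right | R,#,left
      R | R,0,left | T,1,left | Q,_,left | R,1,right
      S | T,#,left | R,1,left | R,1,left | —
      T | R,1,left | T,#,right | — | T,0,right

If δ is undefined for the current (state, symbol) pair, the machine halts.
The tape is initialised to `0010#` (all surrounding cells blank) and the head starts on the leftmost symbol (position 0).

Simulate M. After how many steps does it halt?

22

state=P head=0 tape=__[0]010#   (P,0)→(R,0,right)
state=R head=1 tape=__0[0]10#   (R,0)→(R,0,left)
state=R head=0 tape=__[0]010#   (R,0)→(R,0,left)
state=R head=-1 tape=_[_]0010#   (R,_)→(R,1,right)
state=R head=0 tape=_1[0]010#   (R,0)→(R,0,left)
state=R head=-1 tape=_[1]0010#   (R,1)→(T,1,left)
state=T head=-2 tape=[_]10010#   (T,_)→(T,0,right)
state=T head=-1 tape=0[1]0010#   (T,1)→(T,#,right)
state=T head=0 tape=0#[0]010#   (T,0)→(R,1,left)
state=R head=-1 tape=0[#]1010#   (R,#)→(Q,_,left)
state=Q head=-2 tape=[0]_1010#   (Q,0)→(T,1,right)
state=T head=-1 tape=1[_]1010#   (T,_)→(T,0,right)
state=T head=0 tape=10[1]010#   (T,1)→(T,#,right)
state=T head=1 tape=10#[0]10#   (T,0)→(R,1,left)
state=R head=0 tape=10[#]110#   (R,#)→(Q,_,left)
state=Q head=-1 tape=1[0]_110#   (Q,0)→(T,1,right)
state=T head=0 tape=11[_]110#   (T,_)→(T,0,right)
state=T head=1 tape=110[1]10#   (T,1)→(T,#,right)
state=T head=2 tape=110#[1]0#   (T,1)→(T,#,right)
state=T head=3 tape=110##[0]#   (T,0)→(R,1,left)
state=R head=2 tape=110#[#]1#   (R,#)→(Q,_,left)
state=Q head=1 tape=110[#]_1#   (Q,#)→(S,_,right)
state=S head=2 tape=110_[_]1#
M halts after 22 transitions.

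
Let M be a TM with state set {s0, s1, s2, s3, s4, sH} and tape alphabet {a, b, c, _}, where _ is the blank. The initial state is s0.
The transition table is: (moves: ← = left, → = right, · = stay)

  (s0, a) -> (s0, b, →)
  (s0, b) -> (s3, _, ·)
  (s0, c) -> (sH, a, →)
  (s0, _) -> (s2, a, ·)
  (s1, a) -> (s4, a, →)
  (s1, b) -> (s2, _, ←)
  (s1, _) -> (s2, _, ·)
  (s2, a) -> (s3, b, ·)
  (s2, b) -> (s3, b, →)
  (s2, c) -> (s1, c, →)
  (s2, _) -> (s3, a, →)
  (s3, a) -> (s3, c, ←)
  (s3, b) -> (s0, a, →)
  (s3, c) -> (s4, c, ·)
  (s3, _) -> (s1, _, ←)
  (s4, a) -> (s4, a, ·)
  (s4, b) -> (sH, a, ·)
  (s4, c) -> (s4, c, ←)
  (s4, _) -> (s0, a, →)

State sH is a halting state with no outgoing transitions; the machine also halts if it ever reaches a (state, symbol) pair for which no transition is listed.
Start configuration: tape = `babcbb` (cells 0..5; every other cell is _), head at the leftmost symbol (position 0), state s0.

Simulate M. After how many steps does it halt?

state=s0 head=0 tape=_[b]abcbb   (s0,b)→(s3,_,·)
state=s3 head=0 tape=_[_]abcbb   (s3,_)→(s1,_,←)
state=s1 head=-1 tape=[_]_abcbb   (s1,_)→(s2,_,·)
state=s2 head=-1 tape=[_]_abcbb   (s2,_)→(s3,a,→)
state=s3 head=0 tape=a[_]abcbb   (s3,_)→(s1,_,←)
state=s1 head=-1 tape=[a]_abcbb   (s1,a)→(s4,a,→)
state=s4 head=0 tape=a[_]abcbb   (s4,_)→(s0,a,→)
state=s0 head=1 tape=aa[a]bcbb   (s0,a)→(s0,b,→)
state=s0 head=2 tape=aab[b]cbb   (s0,b)→(s3,_,·)
state=s3 head=2 tape=aab[_]cbb   (s3,_)→(s1,_,←)
state=s1 head=1 tape=aa[b]_cbb   (s1,b)→(s2,_,←)
state=s2 head=0 tape=a[a]__cbb   (s2,a)→(s3,b,·)
state=s3 head=0 tape=a[b]__cbb   (s3,b)→(s0,a,→)
state=s0 head=1 tape=aa[_]_cbb   (s0,_)→(s2,a,·)
state=s2 head=1 tape=aa[a]_cbb   (s2,a)→(s3,b,·)
state=s3 head=1 tape=aa[b]_cbb   (s3,b)→(s0,a,→)
state=s0 head=2 tape=aaa[_]cbb   (s0,_)→(s2,a,·)
state=s2 head=2 tape=aaa[a]cbb   (s2,a)→(s3,b,·)
state=s3 head=2 tape=aaa[b]cbb   (s3,b)→(s0,a,→)
state=s0 head=3 tape=aaaa[c]bb   (s0,c)→(sH,a,→)
state=sH head=4 tape=aaaaa[b]b
M halts after 20 transitions.

20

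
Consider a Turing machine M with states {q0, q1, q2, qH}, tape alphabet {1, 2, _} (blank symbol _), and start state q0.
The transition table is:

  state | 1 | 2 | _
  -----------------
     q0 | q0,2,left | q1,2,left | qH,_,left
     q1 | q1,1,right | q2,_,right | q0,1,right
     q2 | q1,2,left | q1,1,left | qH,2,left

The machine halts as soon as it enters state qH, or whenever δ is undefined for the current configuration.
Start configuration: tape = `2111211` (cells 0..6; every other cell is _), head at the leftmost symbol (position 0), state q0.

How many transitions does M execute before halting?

29

state=q0 head=0 tape=___[2]111211   (q0,2)→(q1,2,left)
state=q1 head=-1 tape=__[_]2111211   (q1,_)→(q0,1,right)
state=q0 head=0 tape=__1[2]111211   (q0,2)→(q1,2,left)
state=q1 head=-1 tape=__[1]2111211   (q1,1)→(q1,1,right)
state=q1 head=0 tape=__1[2]111211   (q1,2)→(q2,_,right)
state=q2 head=1 tape=__1_[1]11211   (q2,1)→(q1,2,left)
state=q1 head=0 tape=__1[_]211211   (q1,_)→(q0,1,right)
state=q0 head=1 tape=__11[2]11211   (q0,2)→(q1,2,left)
state=q1 head=0 tape=__1[1]211211   (q1,1)→(q1,1,right)
state=q1 head=1 tape=__11[2]11211   (q1,2)→(q2,_,right)
state=q2 head=2 tape=__11_[1]1211   (q2,1)→(q1,2,left)
state=q1 head=1 tape=__11[_]21211   (q1,_)→(q0,1,right)
state=q0 head=2 tape=__111[2]1211   (q0,2)→(q1,2,left)
state=q1 head=1 tape=__11[1]21211   (q1,1)→(q1,1,right)
state=q1 head=2 tape=__111[2]1211   (q1,2)→(q2,_,right)
state=q2 head=3 tape=__111_[1]211   (q2,1)→(q1,2,left)
state=q1 head=2 tape=__111[_]2211   (q1,_)→(q0,1,right)
state=q0 head=3 tape=__1111[2]211   (q0,2)→(q1,2,left)
state=q1 head=2 tape=__111[1]2211   (q1,1)→(q1,1,right)
state=q1 head=3 tape=__1111[2]211   (q1,2)→(q2,_,right)
state=q2 head=4 tape=__1111_[2]11   (q2,2)→(q1,1,left)
state=q1 head=3 tape=__1111[_]111   (q1,_)→(q0,1,right)
state=q0 head=4 tape=__11111[1]11   (q0,1)→(q0,2,left)
state=q0 head=3 tape=__1111[1]211   (q0,1)→(q0,2,left)
state=q0 head=2 tape=__111[1]2211   (q0,1)→(q0,2,left)
state=q0 head=1 tape=__11[1]22211   (q0,1)→(q0,2,left)
state=q0 head=0 tape=__1[1]222211   (q0,1)→(q0,2,left)
state=q0 head=-1 tape=__[1]2222211   (q0,1)→(q0,2,left)
state=q0 head=-2 tape=_[_]22222211   (q0,_)→(qH,_,left)
state=qH head=-3 tape=[_]_22222211
M halts after 29 transitions.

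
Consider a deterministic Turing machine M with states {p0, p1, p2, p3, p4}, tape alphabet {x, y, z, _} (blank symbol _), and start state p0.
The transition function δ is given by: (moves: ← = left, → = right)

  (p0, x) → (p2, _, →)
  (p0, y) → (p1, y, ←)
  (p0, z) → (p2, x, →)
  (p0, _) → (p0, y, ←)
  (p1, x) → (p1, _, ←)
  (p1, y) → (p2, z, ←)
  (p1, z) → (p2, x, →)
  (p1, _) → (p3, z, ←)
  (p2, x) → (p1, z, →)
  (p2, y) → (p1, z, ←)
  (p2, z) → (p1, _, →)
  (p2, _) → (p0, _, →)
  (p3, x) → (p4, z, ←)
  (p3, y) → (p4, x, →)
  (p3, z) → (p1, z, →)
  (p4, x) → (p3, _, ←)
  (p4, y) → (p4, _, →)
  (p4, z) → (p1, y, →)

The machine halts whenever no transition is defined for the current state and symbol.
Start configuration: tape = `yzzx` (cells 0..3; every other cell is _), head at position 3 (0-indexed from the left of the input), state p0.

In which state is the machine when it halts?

state=p0 head=3 tape=yzz[x]____   (p0,x)→(p2,_,→)
state=p2 head=4 tape=yzz_[_]___   (p2,_)→(p0,_,→)
state=p0 head=5 tape=yzz__[_]__   (p0,_)→(p0,y,←)
state=p0 head=4 tape=yzz_[_]y__   (p0,_)→(p0,y,←)
state=p0 head=3 tape=yzz[_]yy__   (p0,_)→(p0,y,←)
state=p0 head=2 tape=yz[z]yyy__   (p0,z)→(p2,x,→)
state=p2 head=3 tape=yzx[y]yy__   (p2,y)→(p1,z,←)
state=p1 head=2 tape=yz[x]zyy__   (p1,x)→(p1,_,←)
state=p1 head=1 tape=y[z]_zyy__   (p1,z)→(p2,x,→)
state=p2 head=2 tape=yx[_]zyy__   (p2,_)→(p0,_,→)
state=p0 head=3 tape=yx_[z]yy__   (p0,z)→(p2,x,→)
state=p2 head=4 tape=yx_x[y]y__   (p2,y)→(p1,z,←)
state=p1 head=3 tape=yx_[x]zy__   (p1,x)→(p1,_,←)
state=p1 head=2 tape=yx[_]_zy__   (p1,_)→(p3,z,←)
state=p3 head=1 tape=y[x]z_zy__   (p3,x)→(p4,z,←)
state=p4 head=0 tape=[y]zz_zy__   (p4,y)→(p4,_,→)
state=p4 head=1 tape=_[z]z_zy__   (p4,z)→(p1,y,→)
state=p1 head=2 tape=_y[z]_zy__   (p1,z)→(p2,x,→)
state=p2 head=3 tape=_yx[_]zy__   (p2,_)→(p0,_,→)
state=p0 head=4 tape=_yx_[z]y__   (p0,z)→(p2,x,→)
state=p2 head=5 tape=_yx_x[y]__   (p2,y)→(p1,z,←)
state=p1 head=4 tape=_yx_[x]z__   (p1,x)→(p1,_,←)
state=p1 head=3 tape=_yx[_]_z__   (p1,_)→(p3,z,←)
state=p3 head=2 tape=_y[x]z_z__   (p3,x)→(p4,z,←)
state=p4 head=1 tape=_[y]zz_z__   (p4,y)→(p4,_,→)
state=p4 head=2 tape=__[z]z_z__   (p4,z)→(p1,y,→)
state=p1 head=3 tape=__y[z]_z__   (p1,z)→(p2,x,→)
state=p2 head=4 tape=__yx[_]z__   (p2,_)→(p0,_,→)
state=p0 head=5 tape=__yx_[z]__   (p0,z)→(p2,x,→)
state=p2 head=6 tape=__yx_x[_]_   (p2,_)→(p0,_,→)
state=p0 head=7 tape=__yx_x_[_]   (p0,_)→(p0,y,←)
state=p0 head=6 tape=__yx_x[_]y   (p0,_)→(p0,y,←)
state=p0 head=5 tape=__yx_[x]yy   (p0,x)→(p2,_,→)
state=p2 head=6 tape=__yx__[y]y   (p2,y)→(p1,z,←)
state=p1 head=5 tape=__yx_[_]zy   (p1,_)→(p3,z,←)
state=p3 head=4 tape=__yx[_]zzy
No transition is defined for (p3, _); M halts in state p3.

p3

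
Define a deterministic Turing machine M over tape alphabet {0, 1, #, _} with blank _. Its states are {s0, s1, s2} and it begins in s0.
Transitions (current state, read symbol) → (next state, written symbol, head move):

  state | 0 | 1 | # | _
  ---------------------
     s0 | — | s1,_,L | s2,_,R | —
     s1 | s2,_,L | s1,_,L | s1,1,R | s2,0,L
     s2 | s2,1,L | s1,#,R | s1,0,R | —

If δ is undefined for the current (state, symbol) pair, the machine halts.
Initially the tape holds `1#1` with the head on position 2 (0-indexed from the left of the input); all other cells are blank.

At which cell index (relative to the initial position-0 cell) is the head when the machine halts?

-1

state=s0 head=2 tape=_1#[1]   (s0,1)→(s1,_,L)
state=s1 head=1 tape=_1[#]_   (s1,#)→(s1,1,R)
state=s1 head=2 tape=_11[_]   (s1,_)→(s2,0,L)
state=s2 head=1 tape=_1[1]0   (s2,1)→(s1,#,R)
state=s1 head=2 tape=_1#[0]   (s1,0)→(s2,_,L)
state=s2 head=1 tape=_1[#]_   (s2,#)→(s1,0,R)
state=s1 head=2 tape=_10[_]   (s1,_)→(s2,0,L)
state=s2 head=1 tape=_1[0]0   (s2,0)→(s2,1,L)
state=s2 head=0 tape=_[1]10   (s2,1)→(s1,#,R)
state=s1 head=1 tape=_#[1]0   (s1,1)→(s1,_,L)
state=s1 head=0 tape=_[#]_0   (s1,#)→(s1,1,R)
state=s1 head=1 tape=_1[_]0   (s1,_)→(s2,0,L)
state=s2 head=0 tape=_[1]00   (s2,1)→(s1,#,R)
state=s1 head=1 tape=_#[0]0   (s1,0)→(s2,_,L)
state=s2 head=0 tape=_[#]_0   (s2,#)→(s1,0,R)
state=s1 head=1 tape=_0[_]0   (s1,_)→(s2,0,L)
state=s2 head=0 tape=_[0]00   (s2,0)→(s2,1,L)
state=s2 head=-1 tape=[_]100
At halt the head is at cell -1.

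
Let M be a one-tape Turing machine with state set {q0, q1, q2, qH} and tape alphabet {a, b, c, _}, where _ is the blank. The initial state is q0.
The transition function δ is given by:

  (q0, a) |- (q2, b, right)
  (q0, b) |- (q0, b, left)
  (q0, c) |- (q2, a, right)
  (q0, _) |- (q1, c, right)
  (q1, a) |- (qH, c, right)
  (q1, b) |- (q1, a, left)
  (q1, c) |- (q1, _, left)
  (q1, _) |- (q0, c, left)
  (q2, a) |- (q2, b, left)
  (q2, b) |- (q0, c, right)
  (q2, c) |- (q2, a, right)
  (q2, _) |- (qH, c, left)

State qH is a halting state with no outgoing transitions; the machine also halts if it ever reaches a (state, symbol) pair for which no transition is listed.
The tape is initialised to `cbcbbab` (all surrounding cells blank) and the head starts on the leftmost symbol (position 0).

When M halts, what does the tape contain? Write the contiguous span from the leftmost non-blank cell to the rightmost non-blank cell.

acaacbcaac

state=q0 head=0 tape=[c]bcbbab___   (q0,c)→(q2,a,right)
state=q2 head=1 tape=a[b]cbbab___   (q2,b)→(q0,c,right)
state=q0 head=2 tape=ac[c]bbab___   (q0,c)→(q2,a,right)
state=q2 head=3 tape=aca[b]bab___   (q2,b)→(q0,c,right)
state=q0 head=4 tape=acac[b]ab___   (q0,b)→(q0,b,left)
state=q0 head=3 tape=aca[c]bab___   (q0,c)→(q2,a,right)
state=q2 head=4 tape=acaa[b]ab___   (q2,b)→(q0,c,right)
state=q0 head=5 tape=acaac[a]b___   (q0,a)→(q2,b,right)
state=q2 head=6 tape=acaacb[b]___   (q2,b)→(q0,c,right)
state=q0 head=7 tape=acaacbc[_]__   (q0,_)→(q1,c,right)
state=q1 head=8 tape=acaacbcc[_]_   (q1,_)→(q0,c,left)
state=q0 head=7 tape=acaacbc[c]c_   (q0,c)→(q2,a,right)
state=q2 head=8 tape=acaacbca[c]_   (q2,c)→(q2,a,right)
state=q2 head=9 tape=acaacbcaa[_]   (q2,_)→(qH,c,left)
state=qH head=8 tape=acaacbca[a]c
The non-blank tape span at halt is acaacbcaac.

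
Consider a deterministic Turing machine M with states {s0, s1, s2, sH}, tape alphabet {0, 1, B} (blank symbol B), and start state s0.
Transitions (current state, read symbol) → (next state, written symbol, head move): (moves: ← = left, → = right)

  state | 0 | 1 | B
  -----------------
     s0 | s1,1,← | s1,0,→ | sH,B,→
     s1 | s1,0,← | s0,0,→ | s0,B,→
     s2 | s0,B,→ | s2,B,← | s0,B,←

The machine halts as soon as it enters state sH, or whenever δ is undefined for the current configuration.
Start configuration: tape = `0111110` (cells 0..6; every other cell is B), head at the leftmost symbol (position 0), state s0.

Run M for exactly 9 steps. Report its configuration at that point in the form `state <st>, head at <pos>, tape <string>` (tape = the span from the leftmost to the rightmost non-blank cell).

s0 | B[0]111110   read 0 → write 1, move ←, go to s1
s1 | [B]1111110   read B → write B, move →, go to s0
s0 | B[1]111110   read 1 → write 0, move →, go to s1
s1 | B0[1]11110   read 1 → write 0, move →, go to s0
s0 | B00[1]1110   read 1 → write 0, move →, go to s1
s1 | B000[1]110   read 1 → write 0, move →, go to s0
s0 | B0000[1]10   read 1 → write 0, move →, go to s1
s1 | B00000[1]0   read 1 → write 0, move →, go to s0
s0 | B000000[0]   read 0 → write 1, move ←, go to s1
s1 | B00000[0]1
After 9 steps: state s1, head at 5, tape 0000001.

state s1, head at 5, tape 0000001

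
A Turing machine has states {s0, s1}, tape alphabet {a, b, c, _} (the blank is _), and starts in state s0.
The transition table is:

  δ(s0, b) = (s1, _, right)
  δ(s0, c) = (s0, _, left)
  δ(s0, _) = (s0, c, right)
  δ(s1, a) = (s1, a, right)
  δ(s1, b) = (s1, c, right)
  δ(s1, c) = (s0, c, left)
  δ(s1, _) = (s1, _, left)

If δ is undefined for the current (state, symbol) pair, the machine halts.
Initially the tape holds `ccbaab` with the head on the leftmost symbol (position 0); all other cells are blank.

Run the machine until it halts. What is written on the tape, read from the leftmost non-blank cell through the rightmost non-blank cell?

cccc_aac

s0 | __[c]cbaab_   read c → write _, move left, go to s0
s0 | _[_]_cbaab_   read _ → write c, move right, go to s0
s0 | _c[_]cbaab_   read _ → write c, move right, go to s0
s0 | _cc[c]baab_   read c → write _, move left, go to s0
s0 | _c[c]_baab_   read c → write _, move left, go to s0
s0 | _[c]__baab_   read c → write _, move left, go to s0
s0 | [_]___baab_   read _ → write c, move right, go to s0
s0 | c[_]__baab_   read _ → write c, move right, go to s0
s0 | cc[_]_baab_   read _ → write c, move right, go to s0
s0 | ccc[_]baab_   read _ → write c, move right, go to s0
s0 | cccc[b]aab_   read b → write _, move right, go to s1
s1 | cccc_[a]ab_   read a → write a, move right, go to s1
s1 | cccc_a[a]b_   read a → write a, move right, go to s1
s1 | cccc_aa[b]_   read b → write c, move right, go to s1
s1 | cccc_aac[_]   read _ → write _, move left, go to s1
s1 | cccc_aa[c]_   read c → write c, move left, go to s0
s0 | cccc_a[a]c_
The non-blank tape span at halt is cccc_aac.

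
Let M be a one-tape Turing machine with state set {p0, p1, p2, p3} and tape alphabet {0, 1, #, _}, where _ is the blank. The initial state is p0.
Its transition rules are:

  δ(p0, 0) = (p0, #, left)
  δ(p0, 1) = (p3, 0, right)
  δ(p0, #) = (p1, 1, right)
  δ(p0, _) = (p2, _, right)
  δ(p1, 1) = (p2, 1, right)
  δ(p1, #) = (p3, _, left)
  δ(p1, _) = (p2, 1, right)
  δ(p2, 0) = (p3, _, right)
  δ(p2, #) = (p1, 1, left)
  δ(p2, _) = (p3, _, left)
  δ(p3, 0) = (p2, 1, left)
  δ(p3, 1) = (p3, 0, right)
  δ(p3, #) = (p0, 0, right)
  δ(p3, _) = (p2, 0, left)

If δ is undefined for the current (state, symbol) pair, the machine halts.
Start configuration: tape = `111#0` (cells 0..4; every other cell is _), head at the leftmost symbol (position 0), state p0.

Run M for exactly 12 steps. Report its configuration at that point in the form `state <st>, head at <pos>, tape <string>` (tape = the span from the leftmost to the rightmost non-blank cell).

state p2, head at 0, tape 11####

state=p0 head=0 tape=_[1]11#0   (p0,1)→(p3,0,right)
state=p3 head=1 tape=_0[1]1#0   (p3,1)→(p3,0,right)
state=p3 head=2 tape=_00[1]#0   (p3,1)→(p3,0,right)
state=p3 head=3 tape=_000[#]0   (p3,#)→(p0,0,right)
state=p0 head=4 tape=_0000[0]   (p0,0)→(p0,#,left)
state=p0 head=3 tape=_000[0]#   (p0,0)→(p0,#,left)
state=p0 head=2 tape=_00[0]##   (p0,0)→(p0,#,left)
state=p0 head=1 tape=_0[0]###   (p0,0)→(p0,#,left)
state=p0 head=0 tape=_[0]####   (p0,0)→(p0,#,left)
state=p0 head=-1 tape=[_]#####   (p0,_)→(p2,_,right)
state=p2 head=0 tape=_[#]####   (p2,#)→(p1,1,left)
state=p1 head=-1 tape=[_]1####   (p1,_)→(p2,1,right)
state=p2 head=0 tape=1[1]####
After 12 steps: state p2, head at 0, tape 11####.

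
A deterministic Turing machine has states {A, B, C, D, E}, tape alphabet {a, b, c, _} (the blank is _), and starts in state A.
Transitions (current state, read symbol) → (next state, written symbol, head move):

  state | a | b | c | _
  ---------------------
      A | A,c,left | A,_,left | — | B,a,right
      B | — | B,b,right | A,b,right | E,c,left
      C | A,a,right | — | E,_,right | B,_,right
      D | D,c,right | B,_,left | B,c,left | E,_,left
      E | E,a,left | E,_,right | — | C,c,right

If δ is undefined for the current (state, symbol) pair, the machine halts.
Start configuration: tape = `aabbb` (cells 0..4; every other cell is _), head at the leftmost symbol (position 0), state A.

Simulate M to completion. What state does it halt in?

A | ___[a]abbb   read a → write c, move left, go to A
A | __[_]cabbb   read _ → write a, move right, go to B
B | __a[c]abbb   read c → write b, move right, go to A
A | __ab[a]bbb   read a → write c, move left, go to A
A | __a[b]cbbb   read b → write _, move left, go to A
A | __[a]_cbbb   read a → write c, move left, go to A
A | _[_]c_cbbb   read _ → write a, move right, go to B
B | _a[c]_cbbb   read c → write b, move right, go to A
A | _ab[_]cbbb   read _ → write a, move right, go to B
B | _aba[c]bbb   read c → write b, move right, go to A
A | _abab[b]bb   read b → write _, move left, go to A
A | _aba[b]_bb   read b → write _, move left, go to A
A | _ab[a]__bb   read a → write c, move left, go to A
A | _a[b]c__bb   read b → write _, move left, go to A
A | _[a]_c__bb   read a → write c, move left, go to A
A | [_]c_c__bb   read _ → write a, move right, go to B
B | a[c]_c__bb   read c → write b, move right, go to A
A | ab[_]c__bb   read _ → write a, move right, go to B
B | aba[c]__bb   read c → write b, move right, go to A
A | abab[_]_bb   read _ → write a, move right, go to B
B | ababa[_]bb   read _ → write c, move left, go to E
E | abab[a]cbb   read a → write a, move left, go to E
E | aba[b]acbb   read b → write _, move right, go to E
E | aba_[a]cbb   read a → write a, move left, go to E
E | aba[_]acbb   read _ → write c, move right, go to C
C | abac[a]cbb   read a → write a, move right, go to A
A | abaca[c]bb
No transition is defined for (A, c); M halts in state A.

A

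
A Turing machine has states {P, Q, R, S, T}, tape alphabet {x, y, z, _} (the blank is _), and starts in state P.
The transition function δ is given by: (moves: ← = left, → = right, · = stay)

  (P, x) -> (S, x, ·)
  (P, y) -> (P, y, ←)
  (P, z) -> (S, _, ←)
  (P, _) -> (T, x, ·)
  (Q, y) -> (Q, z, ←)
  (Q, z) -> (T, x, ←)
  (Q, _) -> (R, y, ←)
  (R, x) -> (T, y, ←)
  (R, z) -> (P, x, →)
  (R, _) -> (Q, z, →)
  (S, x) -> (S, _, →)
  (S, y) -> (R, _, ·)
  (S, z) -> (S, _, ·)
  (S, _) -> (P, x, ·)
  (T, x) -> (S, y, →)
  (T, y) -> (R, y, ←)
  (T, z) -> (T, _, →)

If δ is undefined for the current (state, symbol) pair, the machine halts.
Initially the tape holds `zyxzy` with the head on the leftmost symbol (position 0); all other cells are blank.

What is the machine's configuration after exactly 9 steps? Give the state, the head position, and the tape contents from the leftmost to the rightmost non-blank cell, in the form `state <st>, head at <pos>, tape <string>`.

state=P head=0 tape=_[z]yxzy   (P,z)→(S,_,←)
state=S head=-1 tape=[_]_yxzy   (S,_)→(P,x,·)
state=P head=-1 tape=[x]_yxzy   (P,x)→(S,x,·)
state=S head=-1 tape=[x]_yxzy   (S,x)→(S,_,→)
state=S head=0 tape=_[_]yxzy   (S,_)→(P,x,·)
state=P head=0 tape=_[x]yxzy   (P,x)→(S,x,·)
state=S head=0 tape=_[x]yxzy   (S,x)→(S,_,→)
state=S head=1 tape=__[y]xzy   (S,y)→(R,_,·)
state=R head=1 tape=__[_]xzy   (R,_)→(Q,z,→)
state=Q head=2 tape=__z[x]zy
After 9 steps: state Q, head at 2, tape zxzy.

state Q, head at 2, tape zxzy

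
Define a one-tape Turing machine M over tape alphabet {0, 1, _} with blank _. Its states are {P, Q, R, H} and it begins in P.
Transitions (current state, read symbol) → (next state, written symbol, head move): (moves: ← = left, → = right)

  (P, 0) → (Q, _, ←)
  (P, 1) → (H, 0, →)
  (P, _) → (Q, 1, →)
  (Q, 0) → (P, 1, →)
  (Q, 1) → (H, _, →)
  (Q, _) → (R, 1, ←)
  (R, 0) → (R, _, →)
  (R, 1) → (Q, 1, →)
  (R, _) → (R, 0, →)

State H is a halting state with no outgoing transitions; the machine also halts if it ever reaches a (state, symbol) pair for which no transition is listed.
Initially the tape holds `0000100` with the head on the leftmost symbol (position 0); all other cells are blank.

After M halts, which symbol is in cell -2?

state=P head=0 tape=__[0]000100   (P,0)→(Q,_,←)
state=Q head=-1 tape=_[_]_000100   (Q,_)→(R,1,←)
state=R head=-2 tape=[_]1_000100   (R,_)→(R,0,→)
state=R head=-1 tape=0[1]_000100   (R,1)→(Q,1,→)
state=Q head=0 tape=01[_]000100   (Q,_)→(R,1,←)
state=R head=-1 tape=0[1]1000100   (R,1)→(Q,1,→)
state=Q head=0 tape=01[1]000100   (Q,1)→(H,_,→)
state=H head=1 tape=01_[0]00100
Cell -2 holds 0 when M halts.

0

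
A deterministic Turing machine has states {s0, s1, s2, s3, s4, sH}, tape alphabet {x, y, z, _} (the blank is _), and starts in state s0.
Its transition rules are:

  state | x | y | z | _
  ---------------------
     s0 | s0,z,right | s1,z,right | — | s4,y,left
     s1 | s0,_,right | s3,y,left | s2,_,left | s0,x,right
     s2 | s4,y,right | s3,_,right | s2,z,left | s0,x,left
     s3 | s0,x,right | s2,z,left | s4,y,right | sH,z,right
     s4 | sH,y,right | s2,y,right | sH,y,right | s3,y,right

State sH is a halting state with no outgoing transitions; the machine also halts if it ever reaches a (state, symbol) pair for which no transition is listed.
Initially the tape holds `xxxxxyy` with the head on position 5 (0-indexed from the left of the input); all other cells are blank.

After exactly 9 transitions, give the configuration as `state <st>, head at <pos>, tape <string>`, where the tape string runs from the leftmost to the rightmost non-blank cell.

state s3, head at 8, tape xxxxxyzyy

s0 | xxxxx[y]y__   read y → write z, move right, go to s1
s1 | xxxxxz[y]__   read y → write y, move left, go to s3
s3 | xxxxx[z]y__   read z → write y, move right, go to s4
s4 | xxxxxy[y]__   read y → write y, move right, go to s2
s2 | xxxxxyy[_]_   read _ → write x, move left, go to s0
s0 | xxxxxy[y]x_   read y → write z, move right, go to s1
s1 | xxxxxyz[x]_   read x → write _, move right, go to s0
s0 | xxxxxyz_[_]   read _ → write y, move left, go to s4
s4 | xxxxxyz[_]y   read _ → write y, move right, go to s3
s3 | xxxxxyzy[y]
After 9 steps: state s3, head at 8, tape xxxxxyzyy.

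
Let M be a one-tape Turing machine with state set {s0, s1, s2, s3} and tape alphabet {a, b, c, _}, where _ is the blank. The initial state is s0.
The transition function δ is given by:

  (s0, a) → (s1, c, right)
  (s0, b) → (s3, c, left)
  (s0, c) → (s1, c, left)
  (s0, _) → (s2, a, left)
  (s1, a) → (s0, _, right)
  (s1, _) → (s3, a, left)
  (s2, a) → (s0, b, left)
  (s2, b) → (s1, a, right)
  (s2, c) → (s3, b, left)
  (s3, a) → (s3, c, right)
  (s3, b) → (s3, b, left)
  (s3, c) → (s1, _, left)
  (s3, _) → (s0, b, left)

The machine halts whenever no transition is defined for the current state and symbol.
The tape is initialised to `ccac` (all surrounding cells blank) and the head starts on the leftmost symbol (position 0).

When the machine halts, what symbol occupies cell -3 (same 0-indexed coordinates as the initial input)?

a

state=s0 head=0 tape=____[c]cac   (s0,c)→(s1,c,left)
state=s1 head=-1 tape=___[_]ccac   (s1,_)→(s3,a,left)
state=s3 head=-2 tape=__[_]accac   (s3,_)→(s0,b,left)
state=s0 head=-3 tape=_[_]baccac   (s0,_)→(s2,a,left)
state=s2 head=-4 tape=[_]abaccac
Cell -3 holds a when M halts.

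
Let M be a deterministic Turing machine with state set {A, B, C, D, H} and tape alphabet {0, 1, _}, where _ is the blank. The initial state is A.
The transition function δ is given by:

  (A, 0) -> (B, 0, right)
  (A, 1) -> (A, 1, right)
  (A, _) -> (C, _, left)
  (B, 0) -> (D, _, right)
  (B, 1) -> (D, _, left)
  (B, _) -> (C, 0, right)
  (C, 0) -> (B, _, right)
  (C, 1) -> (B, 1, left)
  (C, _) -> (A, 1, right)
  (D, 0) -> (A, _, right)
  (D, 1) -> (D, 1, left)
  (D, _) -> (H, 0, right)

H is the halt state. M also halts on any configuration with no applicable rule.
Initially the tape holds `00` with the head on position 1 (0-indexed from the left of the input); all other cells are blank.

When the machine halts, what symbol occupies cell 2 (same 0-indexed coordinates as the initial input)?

state=A head=1 tape=0[0]___   (A,0)→(B,0,right)
state=B head=2 tape=00[_]__   (B,_)→(C,0,right)
state=C head=3 tape=000[_]_   (C,_)→(A,1,right)
state=A head=4 tape=0001[_]   (A,_)→(C,_,left)
state=C head=3 tape=000[1]_   (C,1)→(B,1,left)
state=B head=2 tape=00[0]1_   (B,0)→(D,_,right)
state=D head=3 tape=00_[1]_   (D,1)→(D,1,left)
state=D head=2 tape=00[_]1_   (D,_)→(H,0,right)
state=H head=3 tape=000[1]_
Cell 2 holds 0 when M halts.

0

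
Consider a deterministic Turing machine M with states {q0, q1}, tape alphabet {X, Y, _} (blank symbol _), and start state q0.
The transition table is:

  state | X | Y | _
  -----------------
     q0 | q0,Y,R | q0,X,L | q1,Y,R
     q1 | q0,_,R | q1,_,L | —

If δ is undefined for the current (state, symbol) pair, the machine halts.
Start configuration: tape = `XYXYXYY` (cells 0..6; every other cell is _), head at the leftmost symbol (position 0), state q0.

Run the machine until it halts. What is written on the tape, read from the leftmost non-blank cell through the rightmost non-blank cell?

YYYY_YYYY

state=q0 head=0 tape=_[X]YXYXYY__   (q0,X)→(q0,Y,R)
state=q0 head=1 tape=_Y[Y]XYXYY__   (q0,Y)→(q0,X,L)
state=q0 head=0 tape=_[Y]XXYXYY__   (q0,Y)→(q0,X,L)
state=q0 head=-1 tape=[_]XXXYXYY__   (q0,_)→(q1,Y,R)
state=q1 head=0 tape=Y[X]XXYXYY__   (q1,X)→(q0,_,R)
state=q0 head=1 tape=Y_[X]XYXYY__   (q0,X)→(q0,Y,R)
state=q0 head=2 tape=Y_Y[X]YXYY__   (q0,X)→(q0,Y,R)
state=q0 head=3 tape=Y_YY[Y]XYY__   (q0,Y)→(q0,X,L)
state=q0 head=2 tape=Y_Y[Y]XXYY__   (q0,Y)→(q0,X,L)
state=q0 head=1 tape=Y_[Y]XXXYY__   (q0,Y)→(q0,X,L)
state=q0 head=0 tape=Y[_]XXXXYY__   (q0,_)→(q1,Y,R)
state=q1 head=1 tape=YY[X]XXXYY__   (q1,X)→(q0,_,R)
state=q0 head=2 tape=YY_[X]XXYY__   (q0,X)→(q0,Y,R)
state=q0 head=3 tape=YY_Y[X]XYY__   (q0,X)→(q0,Y,R)
state=q0 head=4 tape=YY_YY[X]YY__   (q0,X)→(q0,Y,R)
state=q0 head=5 tape=YY_YYY[Y]Y__   (q0,Y)→(q0,X,L)
state=q0 head=4 tape=YY_YY[Y]XY__   (q0,Y)→(q0,X,L)
state=q0 head=3 tape=YY_Y[Y]XXY__   (q0,Y)→(q0,X,L)
state=q0 head=2 tape=YY_[Y]XXXY__   (q0,Y)→(q0,X,L)
state=q0 head=1 tape=YY[_]XXXXY__   (q0,_)→(q1,Y,R)
state=q1 head=2 tape=YYY[X]XXXY__   (q1,X)→(q0,_,R)
state=q0 head=3 tape=YYY_[X]XXY__   (q0,X)→(q0,Y,R)
state=q0 head=4 tape=YYY_Y[X]XY__   (q0,X)→(q0,Y,R)
state=q0 head=5 tape=YYY_YY[X]Y__   (q0,X)→(q0,Y,R)
state=q0 head=6 tape=YYY_YYY[Y]__   (q0,Y)→(q0,X,L)
state=q0 head=5 tape=YYY_YY[Y]X__   (q0,Y)→(q0,X,L)
state=q0 head=4 tape=YYY_Y[Y]XX__   (q0,Y)→(q0,X,L)
state=q0 head=3 tape=YYY_[Y]XXX__   (q0,Y)→(q0,X,L)
state=q0 head=2 tape=YYY[_]XXXX__   (q0,_)→(q1,Y,R)
state=q1 head=3 tape=YYYY[X]XXX__   (q1,X)→(q0,_,R)
state=q0 head=4 tape=YYYY_[X]XX__   (q0,X)→(q0,Y,R)
state=q0 head=5 tape=YYYY_Y[X]X__   (q0,X)→(q0,Y,R)
state=q0 head=6 tape=YYYY_YY[X]__   (q0,X)→(q0,Y,R)
state=q0 head=7 tape=YYYY_YYY[_]_   (q0,_)→(q1,Y,R)
state=q1 head=8 tape=YYYY_YYYY[_]
The non-blank tape span at halt is YYYY_YYYY.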